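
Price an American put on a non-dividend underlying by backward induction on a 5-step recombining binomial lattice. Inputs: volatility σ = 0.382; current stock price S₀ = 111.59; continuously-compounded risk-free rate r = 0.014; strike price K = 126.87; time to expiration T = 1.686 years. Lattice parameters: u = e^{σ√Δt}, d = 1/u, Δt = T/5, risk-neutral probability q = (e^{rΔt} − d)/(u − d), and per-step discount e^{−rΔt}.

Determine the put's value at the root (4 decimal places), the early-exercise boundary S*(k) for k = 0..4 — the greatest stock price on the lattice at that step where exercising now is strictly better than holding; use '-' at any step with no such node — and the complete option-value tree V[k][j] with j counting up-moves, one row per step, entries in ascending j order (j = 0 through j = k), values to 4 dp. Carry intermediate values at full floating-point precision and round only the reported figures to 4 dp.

Δt=0.33720  u=1.24835  d=0.80106  q=0.45535  discount=0.99529
step 5 (expiry): payoffs max(K−S,0) = 90.0620 69.5092 37.4801 0.0000 0.0000 0.0000
step 4: (k=4,j=0): S=45.9493, (K−S)⁺=80.9207, hold=80.3232 ⇒ V=80.9207 exercise | (k=4,j=1): S=71.6064, (K−S)⁺=55.2636, hold=54.6661 ⇒ V=55.2636 exercise | (k=4,j=2): S=111.5900, (K−S)⁺=15.2800, hold=20.3174 ⇒ V=20.3174 continue | (k=4,j=3): S=173.8996, (K−S)⁺=0.0000, hold=0.0000 ⇒ V=0.0000 continue | (k=4,j=4): S=271.0016, (K−S)⁺=0.0000, hold=0.0000 ⇒ V=0.0000 continue  boundary S*=71.6064
step 3: (k=3,j=0): S=57.3608, (K−S)⁺=69.5092, hold=68.9117 ⇒ V=69.5092 exercise | (k=3,j=1): S=89.3899, (K−S)⁺=37.4801, hold=39.1655 ⇒ V=39.1655 continue | (k=3,j=2): S=139.3035, (K−S)⁺=0.0000, hold=11.0138 ⇒ V=11.0138 continue | (k=3,j=3): S=217.0877, (K−S)⁺=0.0000, hold=0.0000 ⇒ V=0.0000 continue  boundary S*=57.3608
step 2: (k=2,j=0): S=71.6064, (K−S)⁺=55.2636, hold=55.4299 ⇒ V=55.4299 continue | (k=2,j=1): S=111.5900, (K−S)⁺=15.2800, hold=26.2225 ⇒ V=26.2225 continue | (k=2,j=2): S=173.8996, (K−S)⁺=0.0000, hold=5.9704 ⇒ V=5.9704 continue  boundary S*=-
step 1: (k=1,j=0): S=89.3899, (K−S)⁺=37.4801, hold=41.9319 ⇒ V=41.9319 continue | (k=1,j=1): S=139.3035, (K−S)⁺=0.0000, hold=16.9207 ⇒ V=16.9207 continue  boundary S*=-
step 0: (k=0,j=0): S=111.5900, (K−S)⁺=15.2800, hold=30.3992 ⇒ V=30.3992 continue  boundary S*=-

price = 30.3992
boundary = - - - 57.3608 71.6064
tree:
30.3992
41.9319 16.9207
55.4299 26.2225 5.9704
69.5092 39.1655 11.0138 0.0000
80.9207 55.2636 20.3174 0.0000 0.0000
90.0620 69.5092 37.4801 0.0000 0.0000 0.0000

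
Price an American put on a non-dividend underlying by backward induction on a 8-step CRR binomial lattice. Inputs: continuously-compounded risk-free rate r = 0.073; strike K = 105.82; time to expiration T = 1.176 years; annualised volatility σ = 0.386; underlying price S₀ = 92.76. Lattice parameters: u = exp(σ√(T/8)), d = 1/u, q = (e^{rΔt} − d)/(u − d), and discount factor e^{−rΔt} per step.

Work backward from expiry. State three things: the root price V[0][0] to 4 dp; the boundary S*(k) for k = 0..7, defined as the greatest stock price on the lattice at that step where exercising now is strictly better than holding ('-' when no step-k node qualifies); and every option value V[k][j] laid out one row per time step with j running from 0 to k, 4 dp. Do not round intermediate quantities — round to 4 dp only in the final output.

price = 20.0918
boundary = - - 68.9945 59.5033 68.9945 59.5033 68.9945 79.9995
tree:
20.0918
27.6277 12.9714
36.8255 19.0041 7.2040
46.3167 26.9524 11.4468 3.1065
54.5022 36.8255 17.6372 5.4885 0.7858
61.5617 46.3167 26.1355 9.4990 1.5866 0.0000
67.6501 54.5022 36.8255 15.9838 3.2035 0.0000 0.0000
72.9009 61.5617 46.3167 25.8205 6.4682 0.0000 0.0000 0.0000
77.4294 67.6501 54.5022 36.8255 13.0600 0.0000 0.0000 0.0000 0.0000

Δt=0.14700, u=1.15951, d=0.86244, q=0.49939, disc=e^(-rΔt)=0.98933
k=8 terminal: V=max(K-S,0) → 77.4294 67.6501 54.5022 36.8255 13.0600 0.0000 0.0000 0.0000 0.0000
k=7: j=0 S=32.9191 intr=72.9009 cont=71.7714 V=72.9009[EX]; j=1 S=44.2583 intr=61.5617 cont=60.4322 V=61.5617[EX]; j=2 S=59.5033 intr=46.3167 cont=45.1872 V=46.3167[EX]; j=3 S=79.9995 intr=25.8205 cont=24.6910 V=25.8205[EX]; j=4 S=107.5558 intr=0.0000 cont=6.4682 V=6.4682[hold]; j=5 S=144.6041 intr=0.0000 cont=0.0000 V=0.0000[hold]; j=6 S=194.4138 intr=0.0000 cont=0.0000 V=0.0000[hold]; j=7 S=261.3807 intr=0.0000 cont=0.0000 V=0.0000[hold]  S*(7)=79.9995
k=6: j=0 S=38.1699 intr=67.6501 cont=66.5206 V=67.6501[EX]; j=1 S=51.3178 intr=54.5022 cont=53.3728 V=54.5022[EX]; j=2 S=68.9945 intr=36.8255 cont=35.6961 V=36.8255[EX]; j=3 S=92.7600 intr=13.0600 cont=15.9838 V=15.9838[hold]; j=4 S=124.7117 intr=0.0000 cont=3.2035 V=3.2035[hold]; j=5 S=167.6694 intr=0.0000 cont=0.0000 V=0.0000[hold]; j=6 S=225.4241 intr=0.0000 cont=0.0000 V=0.0000[hold]  S*(6)=68.9945
k=5: j=0 S=44.2583 intr=61.5617 cont=60.4322 V=61.5617[EX]; j=1 S=59.5033 intr=46.3167 cont=45.1872 V=46.3167[EX]; j=2 S=79.9995 intr=25.8205 cont=26.1355 V=26.1355[hold]; j=3 S=107.5558 intr=0.0000 cont=9.4990 V=9.4990[hold]; j=4 S=144.6041 intr=0.0000 cont=1.5866 V=1.5866[hold]; j=5 S=194.4138 intr=0.0000 cont=0.0000 V=0.0000[hold]  S*(5)=59.5033
k=4: j=0 S=51.3178 intr=54.5022 cont=53.3728 V=54.5022[EX]; j=1 S=68.9945 intr=36.8255 cont=35.8517 V=36.8255[EX]; j=2 S=92.7600 intr=13.0600 cont=17.6372 V=17.6372[hold]; j=3 S=124.7117 intr=0.0000 cont=5.4885 V=5.4885[hold]; j=4 S=167.6694 intr=0.0000 cont=0.7858 V=0.7858[hold]  S*(4)=68.9945
k=3: j=0 S=59.5033 intr=46.3167 cont=45.1872 V=46.3167[EX]; j=1 S=79.9995 intr=25.8205 cont=26.9524 V=26.9524[hold]; j=2 S=107.5558 intr=0.0000 cont=11.4468 V=11.4468[hold]; j=3 S=144.6041 intr=0.0000 cont=3.1065 V=3.1065[hold]  S*(3)=59.5033
k=2: j=0 S=68.9945 intr=36.8255 cont=36.2553 V=36.8255[EX]; j=1 S=92.7600 intr=13.0600 cont=19.0041 V=19.0041[hold]; j=2 S=124.7117 intr=0.0000 cont=7.2040 V=7.2040[hold]  S*(2)=68.9945
k=1: j=0 S=79.9995 intr=25.8205 cont=27.6277 V=27.6277[hold]; j=1 S=107.5558 intr=0.0000 cont=12.9714 V=12.9714[hold]  S*(1)=-
k=0: j=0 S=92.7600 intr=13.0600 cont=20.0918 V=20.0918[hold]  S*(0)=-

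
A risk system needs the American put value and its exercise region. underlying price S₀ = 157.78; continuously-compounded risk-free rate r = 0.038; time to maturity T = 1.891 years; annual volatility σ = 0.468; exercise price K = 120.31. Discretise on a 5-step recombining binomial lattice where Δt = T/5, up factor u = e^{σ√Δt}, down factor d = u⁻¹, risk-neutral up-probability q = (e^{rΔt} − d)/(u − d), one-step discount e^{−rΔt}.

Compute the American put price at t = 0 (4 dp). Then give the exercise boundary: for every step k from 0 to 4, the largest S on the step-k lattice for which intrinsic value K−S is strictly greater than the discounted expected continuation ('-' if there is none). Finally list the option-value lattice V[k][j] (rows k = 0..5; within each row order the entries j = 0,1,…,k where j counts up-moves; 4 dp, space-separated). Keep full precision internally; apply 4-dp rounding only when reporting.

price = 15.4112
boundary = - - - 66.5378 88.7285
tree:
15.4112
24.1557 5.3589
36.7945 9.6867 0.3114
53.7722 17.4972 0.5779 0.0000
70.4131 31.5815 1.0724 0.0000 0.0000
82.8921 53.7722 1.9902 0.0000 0.0000 0.0000

Δt=0.37820, u=1.33350, d=0.74990, q=0.45334, disc=e^(-rΔt)=0.98573
k=5 terminal: V=max(K-S,0) → 82.8921 53.7722 1.9902 0.0000 0.0000 0.0000
k=4: j=0 S=49.8969 intr=70.4131 cont=68.6964 V=70.4131[EX]; j=1 S=88.7285 intr=31.5815 cont=29.8649 V=31.5815[EX]; j=2 S=157.7800 intr=0.0000 cont=1.0724 V=1.0724[hold]; j=3 S=280.5698 intr=0.0000 cont=0.0000 V=0.0000[hold]; j=4 S=498.9189 intr=0.0000 cont=0.0000 V=0.0000[hold]  S*(4)=88.7285
k=3: j=0 S=66.5378 intr=53.7722 cont=52.0555 V=53.7722[EX]; j=1 S=118.3198 intr=1.9902 cont=17.4972 V=17.4972[hold]; j=2 S=210.4004 intr=0.0000 cont=0.5779 V=0.5779[hold]; j=3 S=374.1411 intr=0.0000 cont=0.0000 V=0.0000[hold]  S*(3)=66.5378
k=2: j=0 S=88.7285 intr=31.5815 cont=36.7945 V=36.7945[hold]; j=1 S=157.7800 intr=0.0000 cont=9.6867 V=9.6867[hold]; j=2 S=280.5698 intr=0.0000 cont=0.3114 V=0.3114[hold]  S*(2)=-
k=1: j=0 S=118.3198 intr=1.9902 cont=24.1557 V=24.1557[hold]; j=1 S=210.4004 intr=0.0000 cont=5.3589 V=5.3589[hold]  S*(1)=-
k=0: j=0 S=157.7800 intr=0.0000 cont=15.4112 V=15.4112[hold]  S*(0)=-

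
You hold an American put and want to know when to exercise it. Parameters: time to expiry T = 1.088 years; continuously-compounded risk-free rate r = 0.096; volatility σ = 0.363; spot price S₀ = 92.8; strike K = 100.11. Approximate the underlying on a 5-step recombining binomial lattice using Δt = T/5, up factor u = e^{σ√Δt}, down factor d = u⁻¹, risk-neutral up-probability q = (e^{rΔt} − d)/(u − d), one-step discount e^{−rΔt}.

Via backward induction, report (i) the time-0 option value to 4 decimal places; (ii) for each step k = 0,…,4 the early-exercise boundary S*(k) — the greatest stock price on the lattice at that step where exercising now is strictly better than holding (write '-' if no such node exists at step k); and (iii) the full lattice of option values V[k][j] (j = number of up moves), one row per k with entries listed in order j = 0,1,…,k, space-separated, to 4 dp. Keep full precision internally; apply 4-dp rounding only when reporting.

Δt=0.21760  u=1.18451  d=0.84423  q=0.51980  discount=0.97933
step 5 (expiry): payoffs max(K−S,0) = 60.3130 44.2720 21.7655 0.0000 0.0000 0.0000
step 4: (k=4,j=0): S=47.1401, (K−S)⁺=52.9699, hold=50.9004 ⇒ V=52.9699 exercise | (k=4,j=1): S=66.1407, (K−S)⁺=33.9693, hold=31.8997 ⇒ V=33.9693 exercise | (k=4,j=2): S=92.8000, (K−S)⁺=7.3100, hold=10.2357 ⇒ V=10.2357 continue | (k=4,j=3): S=130.2048, (K−S)⁺=0.0000, hold=0.0000 ⇒ V=0.0000 continue | (k=4,j=4): S=182.6862, (K−S)⁺=0.0000, hold=0.0000 ⇒ V=0.0000 continue  boundary S*=66.1407
step 3: (k=3,j=0): S=55.8380, (K−S)⁺=44.2720, hold=42.2025 ⇒ V=44.2720 exercise | (k=3,j=1): S=78.3445, (K−S)⁺=21.7655, hold=21.1853 ⇒ V=21.7655 exercise | (k=3,j=2): S=109.9227, (K−S)⁺=0.0000, hold=4.8135 ⇒ V=4.8135 continue | (k=3,j=3): S=154.2291, (K−S)⁺=0.0000, hold=0.0000 ⇒ V=0.0000 continue  boundary S*=78.3445
step 2: (k=2,j=0): S=66.1407, (K−S)⁺=33.9693, hold=31.8997 ⇒ V=33.9693 exercise | (k=2,j=1): S=92.8000, (K−S)⁺=7.3100, hold=12.6860 ⇒ V=12.6860 continue | (k=2,j=2): S=130.2048, (K−S)⁺=0.0000, hold=2.2637 ⇒ V=2.2637 continue  boundary S*=66.1407
step 1: (k=1,j=0): S=78.3445, (K−S)⁺=21.7655, hold=22.4326 ⇒ V=22.4326 continue | (k=1,j=1): S=109.9227, (K−S)⁺=0.0000, hold=7.1182 ⇒ V=7.1182 continue  boundary S*=-
step 0: (k=0,j=0): S=92.8000, (K−S)⁺=7.3100, hold=14.1730 ⇒ V=14.1730 continue  boundary S*=-

price = 14.1730
boundary = - - 66.1407 78.3445 66.1407
tree:
14.1730
22.4326 7.1182
33.9693 12.6860 2.2637
44.2720 21.7655 4.8135 0.0000
52.9699 33.9693 10.2357 0.0000 0.0000
60.3130 44.2720 21.7655 0.0000 0.0000 0.0000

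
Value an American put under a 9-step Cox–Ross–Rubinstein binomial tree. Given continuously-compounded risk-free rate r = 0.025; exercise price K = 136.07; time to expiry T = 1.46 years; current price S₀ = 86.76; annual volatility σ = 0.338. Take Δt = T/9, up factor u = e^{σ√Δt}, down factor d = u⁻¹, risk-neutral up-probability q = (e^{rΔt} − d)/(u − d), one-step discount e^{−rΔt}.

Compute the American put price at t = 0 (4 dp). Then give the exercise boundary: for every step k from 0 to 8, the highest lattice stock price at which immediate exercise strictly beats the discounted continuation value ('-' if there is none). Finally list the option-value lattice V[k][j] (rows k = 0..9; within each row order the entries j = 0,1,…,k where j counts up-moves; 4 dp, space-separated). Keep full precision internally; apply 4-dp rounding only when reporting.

Δt=0.16222, u=1.14584, d=0.87272, q=0.48090, disc=e^(-rΔt)=0.99595
k=9 terminal: V=max(K-S,0) → 110.5892 102.6152 92.1457 78.3999 60.3524 36.6572 5.5466 0.0000 0.0000 0.0000
k=8: j=0 S=29.1968 intr=106.8732 cont=106.3224 V=106.8732[EX]; j=1 S=38.3338 intr=97.7362 cont=97.1855 V=97.7362[EX]; j=2 S=50.3301 intr=85.7399 cont=85.1892 V=85.7399[EX]; j=3 S=66.0805 intr=69.9895 cont=69.4387 V=69.9895[EX]; j=4 S=86.7600 intr=49.3100 cont=48.7593 V=49.3100[EX]; j=5 S=113.9109 intr=22.1591 cont=21.6083 V=22.1591[EX]; j=6 S=149.5586 intr=0.0000 cont=2.8676 V=2.8676[hold]; j=7 S=196.3619 intr=0.0000 cont=0.0000 V=0.0000[hold]; j=8 S=257.8121 intr=0.0000 cont=0.0000 V=0.0000[hold]  S*(8)=113.9109
k=7: j=0 S=33.4548 intr=102.6152 cont=102.0644 V=102.6152[EX]; j=1 S=43.9243 intr=92.1457 cont=91.5950 V=92.1457[EX]; j=2 S=57.6701 intr=78.3999 cont=77.8492 V=78.3999[EX]; j=3 S=75.7176 intr=60.3524 cont=59.8017 V=60.3524[EX]; j=4 S=99.4128 intr=36.6572 cont=36.1064 V=36.6572[EX]; j=5 S=130.5234 intr=5.5466 cont=12.8297 V=12.8297[hold]; j=6 S=171.3698 intr=0.0000 cont=1.4825 V=1.4825[hold]; j=7 S=224.9988 intr=0.0000 cont=0.0000 V=0.0000[hold]  S*(7)=99.4128
k=6: j=0 S=38.3338 intr=97.7362 cont=97.1855 V=97.7362[EX]; j=1 S=50.3301 intr=85.7399 cont=85.1892 V=85.7399[EX]; j=2 S=66.0805 intr=69.9895 cont=69.4387 V=69.9895[EX]; j=3 S=86.7600 intr=49.3100 cont=48.7593 V=49.3100[EX]; j=4 S=113.9109 intr=22.1591 cont=25.0966 V=25.0966[hold]; j=5 S=149.5586 intr=0.0000 cont=7.3430 V=7.3430[hold]; j=6 S=196.3619 intr=0.0000 cont=0.7665 V=0.7665[hold]  S*(6)=86.7600
k=5: j=0 S=43.9243 intr=92.1457 cont=91.5950 V=92.1457[EX]; j=1 S=57.6701 intr=78.3999 cont=77.8492 V=78.3999[EX]; j=2 S=75.7176 intr=60.3524 cont=59.8017 V=60.3524[EX]; j=3 S=99.4128 intr=36.6572 cont=37.5134 V=37.5134[hold]; j=4 S=130.5234 intr=5.5466 cont=16.4919 V=16.4919[hold]; j=5 S=171.3698 intr=0.0000 cont=4.1635 V=4.1635[hold]  S*(5)=75.7176
k=4: j=0 S=50.3301 intr=85.7399 cont=85.1892 V=85.7399[EX]; j=1 S=66.0805 intr=69.9895 cont=69.4387 V=69.9895[EX]; j=2 S=86.7600 intr=49.3100 cont=49.1694 V=49.3100[EX]; j=3 S=113.9109 intr=22.1591 cont=27.2933 V=27.2933[hold]; j=4 S=149.5586 intr=0.0000 cont=10.5204 V=10.5204[hold]  S*(4)=86.7600
k=3: j=0 S=57.6701 intr=78.3999 cont=77.8492 V=78.3999[EX]; j=1 S=75.7176 intr=60.3524 cont=59.8017 V=60.3524[EX]; j=2 S=99.4128 intr=36.6572 cont=38.5655 V=38.5655[hold]; j=3 S=130.5234 intr=5.5466 cont=19.1494 V=19.1494[hold]  S*(3)=75.7176
k=2: j=0 S=66.0805 intr=69.9895 cont=69.4387 V=69.9895[EX]; j=1 S=86.7600 intr=49.3100 cont=49.6733 V=49.6733[hold]; j=2 S=113.9109 intr=22.1591 cont=29.1100 V=29.1100[hold]  S*(2)=66.0805
k=1: j=0 S=75.7176 intr=60.3524 cont=59.9757 V=60.3524[EX]; j=1 S=99.4128 intr=36.6572 cont=39.6234 V=39.6234[hold]  S*(1)=75.7176
k=0: j=0 S=86.7600 intr=49.3100 cont=50.1800 V=50.1800[hold]  S*(0)=-

price = 50.1800
boundary = - 75.7176 66.0805 75.7176 86.7600 75.7176 86.7600 99.4128 113.9109
tree:
50.1800
60.3524 39.6234
69.9895 49.6733 29.1100
78.3999 60.3524 38.5655 19.1494
85.7399 69.9895 49.3100 27.2933 10.5204
92.1457 78.3999 60.3524 37.5134 16.4919 4.1635
97.7362 85.7399 69.9895 49.3100 25.0966 7.3430 0.7665
102.6152 92.1457 78.3999 60.3524 36.6572 12.8297 1.4825 0.0000
106.8732 97.7362 85.7399 69.9895 49.3100 22.1591 2.8676 0.0000 0.0000
110.5892 102.6152 92.1457 78.3999 60.3524 36.6572 5.5466 0.0000 0.0000 0.0000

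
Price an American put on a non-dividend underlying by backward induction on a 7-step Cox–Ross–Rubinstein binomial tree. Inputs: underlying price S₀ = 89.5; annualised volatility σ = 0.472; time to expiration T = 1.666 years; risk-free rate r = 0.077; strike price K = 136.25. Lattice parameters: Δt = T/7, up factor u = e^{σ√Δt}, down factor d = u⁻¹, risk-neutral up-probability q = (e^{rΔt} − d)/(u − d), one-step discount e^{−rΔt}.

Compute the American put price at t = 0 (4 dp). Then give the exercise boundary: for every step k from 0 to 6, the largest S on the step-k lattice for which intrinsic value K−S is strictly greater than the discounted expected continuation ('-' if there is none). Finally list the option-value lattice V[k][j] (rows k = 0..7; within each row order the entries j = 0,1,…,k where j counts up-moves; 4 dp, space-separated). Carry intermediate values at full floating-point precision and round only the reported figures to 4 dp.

Δt=0.23800  u=1.25894  d=0.79432  q=0.48249  discount=0.98184
step 7 (expiry): payoffs max(K−S,0) = 118.3934 107.9487 91.3948 65.1582 23.5753 0.0000 0.0000 0.0000
step 6: (k=6,j=0): S=22.4803, (K−S)⁺=113.7697, hold=111.2955 ⇒ V=113.7697 exercise | (k=6,j=1): S=35.6295, (K−S)⁺=100.6205, hold=98.1463 ⇒ V=100.6205 exercise | (k=6,j=2): S=56.4698, (K−S)⁺=79.7802, hold=77.3060 ⇒ V=79.7802 exercise | (k=6,j=3): S=89.5000, (K−S)⁺=46.7500, hold=44.2758 ⇒ V=46.7500 exercise | (k=6,j=4): S=141.8502, (K−S)⁺=0.0000, hold=11.9788 ⇒ V=11.9788 continue | (k=6,j=5): S=224.8209, (K−S)⁺=0.0000, hold=0.0000 ⇒ V=0.0000 continue | (k=6,j=6): S=356.3227, (K−S)⁺=0.0000, hold=0.0000 ⇒ V=0.0000 continue  boundary S*=89.5000
step 5: (k=5,j=0): S=28.3013, (K−S)⁺=107.9487, hold=105.4745 ⇒ V=107.9487 exercise | (k=5,j=1): S=44.8552, (K−S)⁺=91.3948, hold=88.9206 ⇒ V=91.3948 exercise | (k=5,j=2): S=71.0918, (K−S)⁺=65.1582, hold=62.6840 ⇒ V=65.1582 exercise | (k=5,j=3): S=112.6747, (K−S)⁺=23.5753, hold=29.4288 ⇒ V=29.4288 continue | (k=5,j=4): S=178.5802, (K−S)⁺=0.0000, hold=6.0865 ⇒ V=6.0865 continue | (k=5,j=5): S=283.0349, (K−S)⁺=0.0000, hold=0.0000 ⇒ V=0.0000 continue  boundary S*=71.0918
step 4: (k=4,j=0): S=35.6295, (K−S)⁺=100.6205, hold=98.1463 ⇒ V=100.6205 exercise | (k=4,j=1): S=56.4698, (K−S)⁺=79.7802, hold=77.3060 ⇒ V=79.7802 exercise | (k=4,j=2): S=89.5000, (K−S)⁺=46.7500, hold=47.0488 ⇒ V=47.0488 continue | (k=4,j=3): S=141.8502, (K−S)⁺=0.0000, hold=17.8364 ⇒ V=17.8364 continue | (k=4,j=4): S=224.8209, (K−S)⁺=0.0000, hold=3.0926 ⇒ V=3.0926 continue  boundary S*=56.4698
step 3: (k=3,j=0): S=44.8552, (K−S)⁺=91.3948, hold=88.9206 ⇒ V=91.3948 exercise | (k=3,j=1): S=71.0918, (K−S)⁺=65.1582, hold=62.8256 ⇒ V=65.1582 exercise | (k=3,j=2): S=112.6747, (K−S)⁺=23.5753, hold=32.3556 ⇒ V=32.3556 continue | (k=3,j=3): S=178.5802, (K−S)⁺=0.0000, hold=10.5279 ⇒ V=10.5279 continue  boundary S*=71.0918
step 2: (k=2,j=0): S=56.4698, (K−S)⁺=79.7802, hold=77.3060 ⇒ V=79.7802 exercise | (k=2,j=1): S=89.5000, (K−S)⁺=46.7500, hold=48.4353 ⇒ V=48.4353 continue | (k=2,j=2): S=141.8502, (K−S)⁺=0.0000, hold=21.4276 ⇒ V=21.4276 continue  boundary S*=56.4698
step 1: (k=1,j=0): S=71.0918, (K−S)⁺=65.1582, hold=63.4824 ⇒ V=65.1582 exercise | (k=1,j=1): S=112.6747, (K−S)⁺=23.5753, hold=34.7614 ⇒ V=34.7614 continue  boundary S*=71.0918
step 0: (k=0,j=0): S=89.5000, (K−S)⁺=46.7500, hold=49.5750 ⇒ V=49.5750 continue  boundary S*=-

price = 49.5750
boundary = - 71.0918 56.4698 71.0918 56.4698 71.0918 89.5000
tree:
49.5750
65.1582 34.7614
79.7802 48.4353 21.4276
91.3948 65.1582 32.3556 10.5279
100.6205 79.7802 47.0488 17.8364 3.0926
107.9487 91.3948 65.1582 29.4288 6.0865 0.0000
113.7697 100.6205 79.7802 46.7500 11.9788 0.0000 0.0000
118.3934 107.9487 91.3948 65.1582 23.5753 0.0000 0.0000 0.0000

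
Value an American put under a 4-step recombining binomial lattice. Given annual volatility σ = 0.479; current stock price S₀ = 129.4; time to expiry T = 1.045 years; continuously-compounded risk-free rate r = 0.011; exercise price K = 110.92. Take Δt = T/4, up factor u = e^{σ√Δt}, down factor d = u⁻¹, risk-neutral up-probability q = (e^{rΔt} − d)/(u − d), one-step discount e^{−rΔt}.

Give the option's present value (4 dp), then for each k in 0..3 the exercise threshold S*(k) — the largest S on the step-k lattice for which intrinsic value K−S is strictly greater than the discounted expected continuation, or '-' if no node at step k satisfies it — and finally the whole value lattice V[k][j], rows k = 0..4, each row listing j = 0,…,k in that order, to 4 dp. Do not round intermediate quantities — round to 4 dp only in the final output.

price = 15.4172
boundary = - - - 62.0798
tree:
15.4172
23.5571 5.3615
34.7967 9.6866 0.0000
48.8402 17.5009 0.0000 0.0000
62.3216 31.6191 0.0000 0.0000 0.0000

params: Δt=0.26125 u=1.27740 d=0.78284 q=0.44492 e^(-rΔt)=0.99713
t_4 payoffs: 62.3216 31.6191 0.0000 0.0000 0.0000
t_3: node(3,0) S=62.0798 payoff=48.8402 vs cont=48.5219 → 48.8402 [stop]  node(3,1) S=101.2992 payoff=9.6208 vs cont=17.5009 → 17.5009 [wait]  node(3,2) S=165.2960 payoff=0.0000 vs cont=0.0000 → 0.0000 [wait]  node(3,3) S=269.7233 payoff=0.0000 vs cont=0.0000 → 0.0000 [wait]  ⇒ S*(3)=62.0798
t_2: node(2,0) S=79.3009 payoff=31.6191 vs cont=34.7967 → 34.7967 [wait]  node(2,1) S=129.4000 payoff=0.0000 vs cont=9.6866 → 9.6866 [wait]  node(2,2) S=211.1497 payoff=0.0000 vs cont=0.0000 → 0.0000 [wait]  ⇒ S*(2)=-
t_1: node(1,0) S=101.2992 payoff=9.6208 vs cont=23.5571 → 23.5571 [wait]  node(1,1) S=165.2960 payoff=0.0000 vs cont=5.3615 → 5.3615 [wait]  ⇒ S*(1)=-
t_0: node(0,0) S=129.4000 payoff=0.0000 vs cont=15.4172 → 15.4172 [wait]  ⇒ S*(0)=-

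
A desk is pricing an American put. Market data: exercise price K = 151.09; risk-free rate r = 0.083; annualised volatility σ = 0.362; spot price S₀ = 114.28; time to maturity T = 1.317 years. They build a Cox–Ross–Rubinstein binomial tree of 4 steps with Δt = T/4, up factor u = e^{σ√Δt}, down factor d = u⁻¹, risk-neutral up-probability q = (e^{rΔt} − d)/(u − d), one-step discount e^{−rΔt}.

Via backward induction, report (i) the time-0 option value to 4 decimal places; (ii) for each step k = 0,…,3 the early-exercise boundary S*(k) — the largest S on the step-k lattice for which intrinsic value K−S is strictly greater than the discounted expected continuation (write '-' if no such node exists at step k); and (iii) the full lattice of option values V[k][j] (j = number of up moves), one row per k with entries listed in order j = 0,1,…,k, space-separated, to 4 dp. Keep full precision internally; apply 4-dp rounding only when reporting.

price = 38.2820
boundary = - 92.8453 114.2800 92.8453
tree:
38.2820
58.2447 21.5036
75.6590 36.8100 8.2161
89.8071 58.2447 17.3906 0.0000
101.3015 75.6590 36.8100 0.0000 0.0000

Δt=0.32925  u=1.23086  d=0.81244  q=0.51447  discount=0.97304
step 4 (expiry): payoffs max(K−S,0) = 101.3015 75.6590 36.8100 0.0000 0.0000
step 3: (k=3,j=0): S=61.2829, (K−S)⁺=89.8071, hold=85.7340 ⇒ V=89.8071 exercise | (k=3,j=1): S=92.8453, (K−S)⁺=58.2447, hold=54.1716 ⇒ V=58.2447 exercise | (k=3,j=2): S=140.6632, (K−S)⁺=10.4268, hold=17.3906 ⇒ V=17.3906 continue | (k=3,j=3): S=213.1086, (K−S)⁺=0.0000, hold=0.0000 ⇒ V=0.0000 continue  boundary S*=92.8453
step 2: (k=2,j=0): S=75.4310, (K−S)⁺=75.6590, hold=71.5860 ⇒ V=75.6590 exercise | (k=2,j=1): S=114.2800, (K−S)⁺=36.8100, hold=36.2230 ⇒ V=36.8100 exercise | (k=2,j=2): S=173.1373, (K−S)⁺=0.0000, hold=8.2161 ⇒ V=8.2161 continue  boundary S*=114.2800
step 1: (k=1,j=0): S=92.8453, (K−S)⁺=58.2447, hold=54.1716 ⇒ V=58.2447 exercise | (k=1,j=1): S=140.6632, (K−S)⁺=10.4268, hold=21.5036 ⇒ V=21.5036 continue  boundary S*=92.8453
step 0: (k=0,j=0): S=114.2800, (K−S)⁺=36.8100, hold=38.2820 ⇒ V=38.2820 continue  boundary S*=-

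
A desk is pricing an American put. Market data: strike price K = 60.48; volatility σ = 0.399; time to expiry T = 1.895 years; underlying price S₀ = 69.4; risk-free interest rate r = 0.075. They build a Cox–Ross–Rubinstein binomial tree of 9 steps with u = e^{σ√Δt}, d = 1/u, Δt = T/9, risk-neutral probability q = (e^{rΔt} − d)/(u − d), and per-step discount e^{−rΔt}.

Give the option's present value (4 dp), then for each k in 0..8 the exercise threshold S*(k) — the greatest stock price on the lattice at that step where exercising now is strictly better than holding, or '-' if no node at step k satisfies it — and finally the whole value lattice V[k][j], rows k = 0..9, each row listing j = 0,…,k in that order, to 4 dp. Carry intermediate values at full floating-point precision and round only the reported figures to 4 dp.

params: Δt=0.21056 u=1.20092 d=0.83270 q=0.49758 e^(-rΔt)=0.98433
t_9 payoffs: 47.1221 41.2152 32.6962 20.4100 2.6909 0.0000 0.0000 0.0000 0.0000 0.0000
t_8: node(8,0) S=16.0418 payoff=44.4382 vs cont=43.4907 → 44.4382 [stop]  node(8,1) S=23.1355 payoff=37.3445 vs cont=36.3969 → 37.3445 [stop]  node(8,2) S=33.3661 payoff=27.1139 vs cont=26.1663 → 27.1139 [stop]  node(8,3) S=48.1208 payoff=12.3592 vs cont=11.4116 → 12.3592 [stop]  node(8,4) S=69.4000 payoff=0.0000 vs cont=1.3308 → 1.3308 [wait]  node(8,5) S=100.0890 payoff=0.0000 vs cont=0.0000 → 0.0000 [wait]  node(8,6) S=144.3488 payoff=0.0000 vs cont=0.0000 → 0.0000 [wait]  node(8,7) S=208.1805 payoff=0.0000 vs cont=0.0000 → 0.0000 [wait]  node(8,8) S=300.2389 payoff=0.0000 vs cont=0.0000 → 0.0000 [wait]  ⇒ S*(8)=48.1208
t_7: node(7,0) S=19.2648 payoff=41.2152 vs cont=40.2676 → 41.2152 [stop]  node(7,1) S=27.7838 payoff=32.6962 vs cont=31.7486 → 32.6962 [stop]  node(7,2) S=40.0700 payoff=20.4100 vs cont=19.4624 → 20.4100 [stop]  node(7,3) S=57.7891 payoff=2.6909 vs cont=6.7640 → 6.7640 [wait]  node(7,4) S=83.3437 payoff=0.0000 vs cont=0.6581 → 0.6581 [wait]  node(7,5) S=120.1987 payoff=0.0000 vs cont=0.0000 → 0.0000 [wait]  node(7,6) S=173.3511 payoff=0.0000 vs cont=0.0000 → 0.0000 [wait]  node(7,7) S=250.0078 payoff=0.0000 vs cont=0.0000 → 0.0000 [wait]  ⇒ S*(7)=40.0700
t_6: node(6,0) S=23.1355 payoff=37.3445 vs cont=36.3969 → 37.3445 [stop]  node(6,1) S=33.3661 payoff=27.1139 vs cont=26.1663 → 27.1139 [stop]  node(6,2) S=48.1208 payoff=12.3592 vs cont=13.4066 → 13.4066 [wait]  node(6,3) S=69.4000 payoff=0.0000 vs cont=3.6674 → 3.6674 [wait]  node(6,4) S=100.0890 payoff=0.0000 vs cont=0.3255 → 0.3255 [wait]  node(6,5) S=144.3488 payoff=0.0000 vs cont=0.0000 → 0.0000 [wait]  node(6,6) S=208.1805 payoff=0.0000 vs cont=0.0000 → 0.0000 [wait]  ⇒ S*(6)=33.3661
t_5: node(5,0) S=27.7838 payoff=32.6962 vs cont=31.7486 → 32.6962 [stop]  node(5,1) S=40.0700 payoff=20.4100 vs cont=19.9754 → 20.4100 [stop]  node(5,2) S=57.7891 payoff=2.6909 vs cont=8.4264 → 8.4264 [wait]  node(5,3) S=83.3437 payoff=0.0000 vs cont=1.9731 → 1.9731 [wait]  node(5,4) S=120.1987 payoff=0.0000 vs cont=0.1610 → 0.1610 [wait]  node(5,5) S=173.3511 payoff=0.0000 vs cont=0.0000 → 0.0000 [wait]  ⇒ S*(5)=40.0700
t_4: node(4,0) S=33.3661 payoff=27.1139 vs cont=26.1663 → 27.1139 [stop]  node(4,1) S=48.1208 payoff=12.3592 vs cont=14.2208 → 14.2208 [wait]  node(4,2) S=69.4000 payoff=0.0000 vs cont=5.1337 → 5.1337 [wait]  node(4,3) S=100.0890 payoff=0.0000 vs cont=1.0546 → 1.0546 [wait]  node(4,4) S=144.3488 payoff=0.0000 vs cont=0.0796 → 0.0796 [wait]  ⇒ S*(4)=33.3661
t_3: node(3,0) S=40.0700 payoff=20.4100 vs cont=20.3742 → 20.4100 [stop]  node(3,1) S=57.7891 payoff=2.6909 vs cont=9.5473 → 9.5473 [wait]  node(3,2) S=83.3437 payoff=0.0000 vs cont=3.0554 → 3.0554 [wait]  node(3,3) S=120.1987 payoff=0.0000 vs cont=0.5606 → 0.5606 [wait]  ⇒ S*(3)=40.0700
t_2: node(2,0) S=48.1208 payoff=12.3592 vs cont=14.7698 → 14.7698 [wait]  node(2,1) S=69.4000 payoff=0.0000 vs cont=6.2180 → 6.2180 [wait]  node(2,2) S=100.0890 payoff=0.0000 vs cont=1.7856 → 1.7856 [wait]  ⇒ S*(2)=-
t_1: node(1,0) S=57.7891 payoff=2.6909 vs cont=10.3499 → 10.3499 [wait]  node(1,1) S=83.3437 payoff=0.0000 vs cont=3.9497 → 3.9497 [wait]  ⇒ S*(1)=-
t_0: node(0,0) S=69.4000 payoff=0.0000 vs cont=7.0530 → 7.0530 [wait]  ⇒ S*(0)=-

price = 7.0530
boundary = - - - 40.0700 33.3661 40.0700 33.3661 40.0700 48.1208
tree:
7.0530
10.3499 3.9497
14.7698 6.2180 1.7856
20.4100 9.5473 3.0554 0.5606
27.1139 14.2208 5.1337 1.0546 0.0796
32.6962 20.4100 8.4264 1.9731 0.1610 0.0000
37.3445 27.1139 13.4066 3.6674 0.3255 0.0000 0.0000
41.2152 32.6962 20.4100 6.7640 0.6581 0.0000 0.0000 0.0000
44.4382 37.3445 27.1139 12.3592 1.3308 0.0000 0.0000 0.0000 0.0000
47.1221 41.2152 32.6962 20.4100 2.6909 0.0000 0.0000 0.0000 0.0000 0.0000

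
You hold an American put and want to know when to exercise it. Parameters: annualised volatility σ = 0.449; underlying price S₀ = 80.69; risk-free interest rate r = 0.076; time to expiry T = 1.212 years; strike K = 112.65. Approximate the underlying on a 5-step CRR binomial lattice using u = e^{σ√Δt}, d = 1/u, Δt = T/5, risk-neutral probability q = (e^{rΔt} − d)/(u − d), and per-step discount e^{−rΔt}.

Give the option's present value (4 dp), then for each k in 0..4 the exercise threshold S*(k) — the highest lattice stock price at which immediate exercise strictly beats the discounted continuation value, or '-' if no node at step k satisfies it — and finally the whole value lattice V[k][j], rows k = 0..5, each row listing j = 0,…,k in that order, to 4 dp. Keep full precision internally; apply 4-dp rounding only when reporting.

price = 34.6946
boundary = - 64.6866 51.8571 64.6866 80.6900
tree:
34.6946
47.9634 22.0246
60.7929 33.2473 11.0286
71.0778 47.9634 18.9953 3.0470
79.3229 60.7929 31.9600 6.0461 0.0000
85.9328 71.0778 47.9634 11.9973 0.0000 0.0000

Δt=0.24240  u=1.24740  d=0.80167  q=0.48667  discount=0.98175
step 5 (expiry): payoffs max(K−S,0) = 85.9328 71.0778 47.9634 11.9973 0.0000 0.0000
step 4: (k=4,j=0): S=33.3271, (K−S)⁺=79.3229, hold=77.2667 ⇒ V=79.3229 exercise | (k=4,j=1): S=51.8571, (K−S)⁺=60.7929, hold=58.7366 ⇒ V=60.7929 exercise | (k=4,j=2): S=80.6900, (K−S)⁺=31.9600, hold=29.9037 ⇒ V=31.9600 exercise | (k=4,j=3): S=125.5542, (K−S)⁺=0.0000, hold=6.0461 ⇒ V=6.0461 continue | (k=4,j=4): S=195.3631, (K−S)⁺=0.0000, hold=0.0000 ⇒ V=0.0000 continue  boundary S*=80.6900
step 3: (k=3,j=0): S=41.5722, (K−S)⁺=71.0778, hold=69.0215 ⇒ V=71.0778 exercise | (k=3,j=1): S=64.6866, (K−S)⁺=47.9634, hold=45.9072 ⇒ V=47.9634 exercise | (k=3,j=2): S=100.6527, (K−S)⁺=11.9973, hold=18.9953 ⇒ V=18.9953 continue | (k=3,j=3): S=156.6162, (K−S)⁺=0.0000, hold=3.0470 ⇒ V=3.0470 continue  boundary S*=64.6866
step 2: (k=2,j=0): S=51.8571, (K−S)⁺=60.7929, hold=58.7366 ⇒ V=60.7929 exercise | (k=2,j=1): S=80.6900, (K−S)⁺=31.9600, hold=33.2473 ⇒ V=33.2473 continue | (k=2,j=2): S=125.5542, (K−S)⁺=0.0000, hold=11.0286 ⇒ V=11.0286 continue  boundary S*=51.8571
step 1: (k=1,j=0): S=64.6866, (K−S)⁺=47.9634, hold=46.5222 ⇒ V=47.9634 exercise | (k=1,j=1): S=100.6527, (K−S)⁺=11.9973, hold=22.0246 ⇒ V=22.0246 continue  boundary S*=64.6866
step 0: (k=0,j=0): S=80.6900, (K−S)⁺=31.9600, hold=34.6946 ⇒ V=34.6946 continue  boundary S*=-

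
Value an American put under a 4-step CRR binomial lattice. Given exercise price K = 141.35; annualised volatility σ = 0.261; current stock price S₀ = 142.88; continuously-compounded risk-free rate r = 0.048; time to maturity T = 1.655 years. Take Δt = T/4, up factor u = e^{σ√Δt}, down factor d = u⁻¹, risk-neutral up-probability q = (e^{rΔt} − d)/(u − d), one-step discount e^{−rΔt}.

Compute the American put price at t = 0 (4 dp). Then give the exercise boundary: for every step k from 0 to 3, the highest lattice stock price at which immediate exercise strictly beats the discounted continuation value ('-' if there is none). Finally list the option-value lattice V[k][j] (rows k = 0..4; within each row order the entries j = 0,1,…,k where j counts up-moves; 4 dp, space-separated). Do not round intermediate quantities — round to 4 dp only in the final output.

price = 13.4369
boundary = - - 102.1290 120.7982
tree:
13.4369
23.4804 4.5966
39.2210 9.7195 0.0000
55.0048 20.5518 0.0000 0.0000
68.3493 39.2210 0.0000 0.0000 0.0000

params: Δt=0.41375 u=1.18280 d=0.84545 q=0.51759 e^(-rΔt)=0.98034
t_4 payoffs: 68.3493 39.2210 0.0000 0.0000 0.0000
t_3: node(3,0) S=86.3452 payoff=55.0048 vs cont=52.2253 → 55.0048 [stop]  node(3,1) S=120.7982 payoff=20.5518 vs cont=18.5487 → 20.5518 [stop]  node(3,2) S=168.9984 payoff=0.0000 vs cont=0.0000 → 0.0000 [wait]  node(3,3) S=236.4312 payoff=0.0000 vs cont=0.0000 → 0.0000 [wait]  ⇒ S*(3)=120.7982
t_2: node(2,0) S=102.1290 payoff=39.2210 vs cont=36.4415 → 39.2210 [stop]  node(2,1) S=142.8800 payoff=0.0000 vs cont=9.7195 → 9.7195 [wait]  node(2,2) S=199.8912 payoff=0.0000 vs cont=0.0000 → 0.0000 [wait]  ⇒ S*(2)=102.1290
t_1: node(1,0) S=120.7982 payoff=20.5518 vs cont=23.4804 → 23.4804 [wait]  node(1,1) S=168.9984 payoff=0.0000 vs cont=4.5966 → 4.5966 [wait]  ⇒ S*(1)=-
t_0: node(0,0) S=142.8800 payoff=0.0000 vs cont=13.4369 → 13.4369 [wait]  ⇒ S*(0)=-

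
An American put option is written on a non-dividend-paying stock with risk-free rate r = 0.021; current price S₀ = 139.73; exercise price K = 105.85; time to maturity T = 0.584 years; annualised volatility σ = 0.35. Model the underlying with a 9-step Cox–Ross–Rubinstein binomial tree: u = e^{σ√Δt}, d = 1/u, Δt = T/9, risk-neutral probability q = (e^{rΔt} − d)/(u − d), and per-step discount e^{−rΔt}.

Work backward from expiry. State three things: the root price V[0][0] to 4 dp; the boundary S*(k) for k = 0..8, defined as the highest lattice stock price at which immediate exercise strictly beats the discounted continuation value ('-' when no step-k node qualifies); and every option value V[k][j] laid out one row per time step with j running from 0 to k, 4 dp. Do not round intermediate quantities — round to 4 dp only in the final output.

price = 2.0875
boundary = - - - - - - 81.8405 74.8597 81.8405
tree:
2.0875
3.3511 0.7536
5.2755 1.3201 0.1551
8.1108 2.2840 0.3018 0.0000
12.1127 3.8903 0.5872 0.0000 0.0000
17.4457 6.4920 1.1426 0.0000 0.0000 0.0000
24.0095 10.5351 2.2232 0.0000 0.0000 0.0000 0.0000
30.9903 16.4191 4.3258 0.0000 0.0000 0.0000 0.0000 0.0000
37.3756 24.0095 8.4171 0.0000 0.0000 0.0000 0.0000 0.0000 0.0000
43.2163 30.9903 16.3777 0.0000 0.0000 0.0000 0.0000 0.0000 0.0000 0.0000

Δt=0.06489, u=1.09325, d=0.91470, q=0.48536, disc=e^(-rΔt)=0.99864
k=9 terminal: V=max(K-S,0) → 43.2163 30.9903 16.3777 0.0000 0.0000 0.0000 0.0000 0.0000 0.0000 0.0000
k=8: j=0 S=68.4744 intr=37.3756 cont=37.2315 V=37.3756[EX]; j=1 S=81.8405 intr=24.0095 cont=23.8653 V=24.0095[EX]; j=2 S=97.8158 intr=8.0342 cont=8.4171 V=8.4171[hold]; j=3 S=116.9094 intr=0.0000 cont=0.0000 V=0.0000[hold]; j=4 S=139.7300 intr=0.0000 cont=0.0000 V=0.0000[hold]; j=5 S=167.0052 intr=0.0000 cont=0.0000 V=0.0000[hold]; j=6 S=199.6045 intr=0.0000 cont=0.0000 V=0.0000[hold]; j=7 S=238.5672 intr=0.0000 cont=0.0000 V=0.0000[hold]; j=8 S=285.1354 intr=0.0000 cont=0.0000 V=0.0000[hold]  S*(8)=81.8405
k=7: j=0 S=74.8597 intr=30.9903 cont=30.8461 V=30.9903[EX]; j=1 S=89.4723 intr=16.3777 cont=16.4191 V=16.4191[hold]; j=2 S=106.9373 intr=0.0000 cont=4.3258 V=4.3258[hold]; j=3 S=127.8114 intr=0.0000 cont=0.0000 V=0.0000[hold]; j=4 S=152.7601 intr=0.0000 cont=0.0000 V=0.0000[hold]; j=5 S=182.5788 intr=0.0000 cont=0.0000 V=0.0000[hold]; j=6 S=218.2180 intr=0.0000 cont=0.0000 V=0.0000[hold]; j=7 S=260.8141 intr=0.0000 cont=0.0000 V=0.0000[hold]  S*(7)=74.8597
k=6: j=0 S=81.8405 intr=24.0095 cont=23.8854 V=24.0095[EX]; j=1 S=97.8158 intr=8.0342 cont=10.5351 V=10.5351[hold]; j=2 S=116.9094 intr=0.0000 cont=2.2232 V=2.2232[hold]; j=3 S=139.7300 intr=0.0000 cont=0.0000 V=0.0000[hold]; j=4 S=167.0052 intr=0.0000 cont=0.0000 V=0.0000[hold]; j=5 S=199.6045 intr=0.0000 cont=0.0000 V=0.0000[hold]; j=6 S=238.5672 intr=0.0000 cont=0.0000 V=0.0000[hold]  S*(6)=81.8405
k=5: j=0 S=89.4723 intr=16.3777 cont=17.4457 V=17.4457[hold]; j=1 S=106.9373 intr=0.0000 cont=6.4920 V=6.4920[hold]; j=2 S=127.8114 intr=0.0000 cont=1.1426 V=1.1426[hold]; j=3 S=152.7601 intr=0.0000 cont=0.0000 V=0.0000[hold]; j=4 S=182.5788 intr=0.0000 cont=0.0000 V=0.0000[hold]; j=5 S=218.2180 intr=0.0000 cont=0.0000 V=0.0000[hold]  S*(5)=-
k=4: j=0 S=97.8158 intr=8.0342 cont=12.1127 V=12.1127[hold]; j=1 S=116.9094 intr=0.0000 cont=3.8903 V=3.8903[hold]; j=2 S=139.7300 intr=0.0000 cont=0.5872 V=0.5872[hold]; j=3 S=167.0052 intr=0.0000 cont=0.0000 V=0.0000[hold]; j=4 S=199.6045 intr=0.0000 cont=0.0000 V=0.0000[hold]  S*(4)=-
k=3: j=0 S=106.9373 intr=0.0000 cont=8.1108 V=8.1108[hold]; j=1 S=127.8114 intr=0.0000 cont=2.2840 V=2.2840[hold]; j=2 S=152.7601 intr=0.0000 cont=0.3018 V=0.3018[hold]; j=3 S=182.5788 intr=0.0000 cont=0.0000 V=0.0000[hold]  S*(3)=-
k=2: j=0 S=116.9094 intr=0.0000 cont=5.2755 V=5.2755[hold]; j=1 S=139.7300 intr=0.0000 cont=1.3201 V=1.3201[hold]; j=2 S=167.0052 intr=0.0000 cont=0.1551 V=0.1551[hold]  S*(2)=-
k=1: j=0 S=127.8114 intr=0.0000 cont=3.3511 V=3.3511[hold]; j=1 S=152.7601 intr=0.0000 cont=0.7536 V=0.7536[hold]  S*(1)=-
k=0: j=0 S=139.7300 intr=0.0000 cont=2.0875 V=2.0875[hold]  S*(0)=-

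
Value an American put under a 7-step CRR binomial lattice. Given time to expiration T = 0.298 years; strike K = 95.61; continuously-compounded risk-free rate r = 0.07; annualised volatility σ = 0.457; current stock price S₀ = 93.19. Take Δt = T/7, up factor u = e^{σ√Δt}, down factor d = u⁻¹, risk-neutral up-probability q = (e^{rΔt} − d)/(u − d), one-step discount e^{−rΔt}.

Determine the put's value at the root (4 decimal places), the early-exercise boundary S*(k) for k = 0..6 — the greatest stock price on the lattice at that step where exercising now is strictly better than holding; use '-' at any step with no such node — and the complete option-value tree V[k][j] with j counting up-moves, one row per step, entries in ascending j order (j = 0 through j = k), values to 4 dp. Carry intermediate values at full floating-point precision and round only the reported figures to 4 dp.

params: Δt=0.04257 u=1.09888 d=0.91002 q=0.49225 e^(-rΔt)=0.99702
t_7 payoffs: 47.4468 37.4510 25.3808 10.8055 0.0000 0.0000 0.0000 0.0000
t_6: node(6,0) S=52.9256 payoff=42.6844 vs cont=42.3999 → 42.6844 [stop]  node(6,1) S=63.9098 payoff=31.7002 vs cont=31.4158 → 31.7002 [stop]  node(6,2) S=77.1735 payoff=18.4365 vs cont=18.1520 → 18.4365 [stop]  node(6,3) S=93.1900 payoff=2.4200 vs cont=5.4702 → 5.4702 [wait]  node(6,4) S=112.5305 payoff=0.0000 vs cont=0.0000 → 0.0000 [wait]  node(6,5) S=135.8850 payoff=0.0000 vs cont=0.0000 → 0.0000 [wait]  node(6,6) S=164.0864 payoff=0.0000 vs cont=0.0000 → 0.0000 [wait]  ⇒ S*(6)=77.1735
t_5: node(5,0) S=58.1590 payoff=37.4510 vs cont=37.1665 → 37.4510 [stop]  node(5,1) S=70.2292 payoff=25.3808 vs cont=25.0963 → 25.3808 [stop]  node(5,2) S=84.8045 payoff=10.8055 vs cont=12.0180 → 12.0180 [wait]  node(5,3) S=102.4047 payoff=0.0000 vs cont=2.7693 → 2.7693 [wait]  node(5,4) S=123.6576 payoff=0.0000 vs cont=0.0000 → 0.0000 [wait]  node(5,5) S=149.3214 payoff=0.0000 vs cont=0.0000 → 0.0000 [wait]  ⇒ S*(5)=70.2292
t_4: node(4,0) S=63.9098 payoff=31.7002 vs cont=31.4158 → 31.7002 [stop]  node(4,1) S=77.1735 payoff=18.4365 vs cont=18.7471 → 18.7471 [wait]  node(4,2) S=93.1900 payoff=2.4200 vs cont=7.4431 → 7.4431 [wait]  node(4,3) S=112.5305 payoff=0.0000 vs cont=1.4019 → 1.4019 [wait]  node(4,4) S=135.8850 payoff=0.0000 vs cont=0.0000 → 0.0000 [wait]  ⇒ S*(4)=63.9098
t_3: node(3,0) S=70.2292 payoff=25.3808 vs cont=25.2487 → 25.3808 [stop]  node(3,1) S=84.8045 payoff=10.8055 vs cont=13.1435 → 13.1435 [wait]  node(3,2) S=102.4047 payoff=0.0000 vs cont=4.4561 → 4.4561 [wait]  node(3,3) S=123.6576 payoff=0.0000 vs cont=0.7097 → 0.7097 [wait]  ⇒ S*(3)=70.2292
t_2: node(2,0) S=77.1735 payoff=18.4365 vs cont=19.2994 → 19.2994 [wait]  node(2,1) S=93.1900 payoff=2.4200 vs cont=8.8408 → 8.8408 [wait]  node(2,2) S=112.5305 payoff=0.0000 vs cont=2.6042 → 2.6042 [wait]  ⇒ S*(2)=-
t_1: node(1,0) S=84.8045 payoff=10.8055 vs cont=14.1091 → 14.1091 [wait]  node(1,1) S=102.4047 payoff=0.0000 vs cont=5.7536 → 5.7536 [wait]  ⇒ S*(1)=-
t_0: node(0,0) S=93.1900 payoff=2.4200 vs cont=9.9664 → 9.9664 [wait]  ⇒ S*(0)=-

price = 9.9664
boundary = - - - 70.2292 63.9098 70.2292 77.1735
tree:
9.9664
14.1091 5.7536
19.2994 8.8408 2.6042
25.3808 13.1435 4.4561 0.7097
31.7002 18.7471 7.4431 1.4019 0.0000
37.4510 25.3808 12.0180 2.7693 0.0000 0.0000
42.6844 31.7002 18.4365 5.4702 0.0000 0.0000 0.0000
47.4468 37.4510 25.3808 10.8055 0.0000 0.0000 0.0000 0.0000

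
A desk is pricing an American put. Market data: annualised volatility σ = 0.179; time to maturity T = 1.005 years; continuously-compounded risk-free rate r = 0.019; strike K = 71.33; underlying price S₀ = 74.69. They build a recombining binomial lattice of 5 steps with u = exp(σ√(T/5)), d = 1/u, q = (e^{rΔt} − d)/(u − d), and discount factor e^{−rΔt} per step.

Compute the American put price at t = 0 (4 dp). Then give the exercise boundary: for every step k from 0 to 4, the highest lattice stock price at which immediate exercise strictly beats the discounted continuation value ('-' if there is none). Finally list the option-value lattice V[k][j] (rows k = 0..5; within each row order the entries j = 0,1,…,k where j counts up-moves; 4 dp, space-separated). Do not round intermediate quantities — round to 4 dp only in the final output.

price = 3.3660
boundary = - - - 58.7090 63.6147
tree:
3.3660
5.4198 1.3685
8.4520 2.4741 0.2899
12.6210 4.4094 0.5864 0.0000
17.1484 7.7153 1.1863 0.0000 0.0000
21.3266 12.6210 2.3998 0.0000 0.0000 0.0000

Δt=0.20100  u=1.08356  d=0.92288  q=0.50376  discount=0.99619
step 5 (expiry): payoffs max(K−S,0) = 21.3266 12.6210 2.3998 0.0000 0.0000 0.0000
step 4: (k=4,j=0): S=54.1816, (K−S)⁺=17.1484, hold=16.8765 ⇒ V=17.1484 exercise | (k=4,j=1): S=63.6147, (K−S)⁺=7.7153, hold=7.4434 ⇒ V=7.7153 exercise | (k=4,j=2): S=74.6900, (K−S)⁺=0.0000, hold=1.1863 ⇒ V=1.1863 continue | (k=4,j=3): S=87.6936, (K−S)⁺=0.0000, hold=0.0000 ⇒ V=0.0000 continue | (k=4,j=4): S=102.9610, (K−S)⁺=0.0000, hold=0.0000 ⇒ V=0.0000 continue  boundary S*=63.6147
step 3: (k=3,j=0): S=58.7090, (K−S)⁺=12.6210, hold=12.3491 ⇒ V=12.6210 exercise | (k=3,j=1): S=68.9302, (K−S)⁺=2.3998, hold=4.4094 ⇒ V=4.4094 continue | (k=3,j=2): S=80.9310, (K−S)⁺=0.0000, hold=0.5864 ⇒ V=0.5864 continue | (k=3,j=3): S=95.0212, (K−S)⁺=0.0000, hold=0.0000 ⇒ V=0.0000 continue  boundary S*=58.7090
step 2: (k=2,j=0): S=63.6147, (K−S)⁺=7.7153, hold=8.4520 ⇒ V=8.4520 continue | (k=2,j=1): S=74.6900, (K−S)⁺=0.0000, hold=2.4741 ⇒ V=2.4741 continue | (k=2,j=2): S=87.6936, (K−S)⁺=0.0000, hold=0.2899 ⇒ V=0.2899 continue  boundary S*=-
step 1: (k=1,j=0): S=68.9302, (K−S)⁺=2.3998, hold=5.4198 ⇒ V=5.4198 continue | (k=1,j=1): S=80.9310, (K−S)⁺=0.0000, hold=1.3685 ⇒ V=1.3685 continue  boundary S*=-
step 0: (k=0,j=0): S=74.6900, (K−S)⁺=0.0000, hold=3.3660 ⇒ V=3.3660 continue  boundary S*=-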